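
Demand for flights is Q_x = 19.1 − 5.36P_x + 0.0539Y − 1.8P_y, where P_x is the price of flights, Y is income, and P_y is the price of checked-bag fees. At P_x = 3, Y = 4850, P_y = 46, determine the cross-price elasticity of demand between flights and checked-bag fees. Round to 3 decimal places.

-0.456

Substituting, Q_x = 19.1 − 5.36(3) + 0.0539(4850) − 1.8(46) = 19.1 − 16.08 + 261.415 − 82.8 = 181.635.
∂Q_x/∂P_y = −1.8, so E_xy = -1.8·(46/181.635) ≈ -0.456.
E_xy < 0: the goods are complements.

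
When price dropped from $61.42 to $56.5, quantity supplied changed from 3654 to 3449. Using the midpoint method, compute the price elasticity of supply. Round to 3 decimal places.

0.692

%ΔQ = (3449 − 3654)/[(3654 + 3449)/2] = -205/3551.5 ≈ -0.0577.
%ΔP = (56.5 − 61.42)/[(61.42 + 56.5)/2] = -4.92/58.96 ≈ -0.0834.
Arc elasticity E = %ΔQ/%ΔP ≈ -0.0577/-0.0834 ≈ 0.692.
|E| < 1: supply is inelastic over this range.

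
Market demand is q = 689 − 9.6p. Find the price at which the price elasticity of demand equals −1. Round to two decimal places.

For linear demand q = a − bp, E = −bp/(a − bp). |E| = 1 ⇒ bp = a − bp ⇒ p = a/(2b).
p = 689/(2·9.6) ≈ 35.89.

35.89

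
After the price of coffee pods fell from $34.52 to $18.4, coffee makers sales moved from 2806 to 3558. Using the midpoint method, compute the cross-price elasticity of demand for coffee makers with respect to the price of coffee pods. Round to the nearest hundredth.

-0.39

%ΔQ_x = (3558 − 2806)/[(2806+3558)/2] = 752/3182 ≈ 0.2363.
%ΔP_y = (18.4 − 34.52)/[(34.52+18.4)/2] ≈ -0.6092.
E_xy = 0.2363/-0.6092 ≈ -0.39.
E_xy < 0, so coffee makers and coffee pods are complements.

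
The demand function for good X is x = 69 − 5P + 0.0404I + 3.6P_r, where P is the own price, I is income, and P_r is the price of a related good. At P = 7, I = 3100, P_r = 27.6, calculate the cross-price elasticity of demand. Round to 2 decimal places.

First evaluate x: 69 − 5(7) + 0.0404(3100) + 3.6(27.6) = 69 − 35 + 125.24 + 99.36 = 258.6.
∂x/∂P_r = +3.6, so E_xy = 3.6·(27.6/258.6) ≈ 0.38.
E_xy > 0: the goods are substitutes.

0.38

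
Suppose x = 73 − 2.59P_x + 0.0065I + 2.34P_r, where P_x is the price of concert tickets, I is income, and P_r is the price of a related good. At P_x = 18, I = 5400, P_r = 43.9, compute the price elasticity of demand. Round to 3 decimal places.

-0.284

Evaluating quantity at (P_x, I, P_r) gives x = 73 − 2.59(18) + 0.0065(5400) + 2.34(43.9) = 73 − 46.62 + 35.1 + 102.726 = 164.206.
∂x/∂P_x = −2.59, so E_p = (−2.59)·(18/164.206) ≈ -0.284.
|E_p| < 1: demand is inelastic.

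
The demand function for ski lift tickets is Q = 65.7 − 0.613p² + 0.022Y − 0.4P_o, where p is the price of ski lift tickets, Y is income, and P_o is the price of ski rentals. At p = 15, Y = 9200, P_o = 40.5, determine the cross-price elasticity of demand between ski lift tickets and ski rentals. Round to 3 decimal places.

-0.142

At the given point, Q = 65.7 − 0.613(15)² + 0.022(9200) − 0.4(40.5) = 65.7 − 137.925 + 202.4 − 16.2 = 113.975.
∂Q/∂P_o = −0.4, so E_xy = -0.4·(40.5/113.975) ≈ -0.142.
E_xy < 0: the goods are complements.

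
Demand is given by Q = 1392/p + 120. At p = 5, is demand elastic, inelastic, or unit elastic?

inelastic

At p = 5, Q = 398.4.
dQ/dp = −1392/p² = −55.68.
Point elasticity E = (dQ/dp)·(p/Q) = -55.68 × 5/398.4 ≈ -0.699.
|E| ≈ 0.699 < 1, so demand is inelastic.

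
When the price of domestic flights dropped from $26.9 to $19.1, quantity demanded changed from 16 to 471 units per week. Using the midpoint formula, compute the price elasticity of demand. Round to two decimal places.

%Δq = (471 − 16)/[(16 + 471)/2] = 455/243.5 ≈ 1.8686.
%ΔP = (19.1 − 26.9)/[(26.9 + 19.1)/2] = -7.8/23 ≈ -0.3391.
Arc elasticity E = %Δq/%ΔP ≈ 1.8686/-0.3391 ≈ -5.51.
|E| > 1: demand is elastic over this range.

-5.51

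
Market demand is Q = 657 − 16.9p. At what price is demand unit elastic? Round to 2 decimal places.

For linear demand Q = a − bp, E = −bp/(a − bp). |E| = 1 ⇒ bp = a − bp ⇒ p = a/(2b).
p = 657/(2·16.9) ≈ 19.44.

19.44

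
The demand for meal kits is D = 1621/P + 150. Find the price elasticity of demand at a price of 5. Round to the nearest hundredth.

-0.68

At P = 5, D = 474.2.
dD/dP = −1621/P² = −64.84.
Point elasticity E = (dD/dP)·(P/D) = -64.84 × 5/474.2 ≈ -0.68.
|E| < 1, so demand is inelastic at this price.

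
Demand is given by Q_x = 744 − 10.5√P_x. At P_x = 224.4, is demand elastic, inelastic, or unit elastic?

At P_x = 224.4, Q_x = 586.7101.
dQ_x/dP_x = −10.5/(2√P_x) = −10.5/(2·14.98).
Point elasticity E = (dQ_x/dP_x)·(P_x/Q_x) = -0.3505 × 224.4/586.7101 ≈ -0.134.
|E| ≈ 0.134 < 1, so demand is inelastic.

inelastic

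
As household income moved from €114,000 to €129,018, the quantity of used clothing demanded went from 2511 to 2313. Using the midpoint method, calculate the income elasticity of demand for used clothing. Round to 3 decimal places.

-0.664

%ΔQ = (2313 − 2511)/[(2511+2313)/2] = -198/2412 ≈ -0.0821.
%ΔI = (129,018 − 114,000)/[(114,000+129,018)/2] = 15018/121509 ≈ 0.1236.
E_I = %ΔQ/%ΔI ≈ -0.664.
E_I < 0: inferior good.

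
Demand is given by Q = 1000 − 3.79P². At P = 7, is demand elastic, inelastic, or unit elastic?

inelastic

At P = 7, Q = 814.29.
dQ/dP = −2·3.79·P = −53.06.
Point elasticity E = (dQ/dP)·(P/Q) = -53.06 × 7/814.29 ≈ -0.456.
|E| ≈ 0.456 < 1, so demand is inelastic.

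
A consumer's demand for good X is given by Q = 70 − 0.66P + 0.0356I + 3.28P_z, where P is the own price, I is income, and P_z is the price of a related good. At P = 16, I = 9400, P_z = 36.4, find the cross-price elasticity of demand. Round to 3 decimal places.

At the given point, Q = 70 − 0.66(16) + 0.0356(9400) + 3.28(36.4) = 70 − 10.56 + 334.64 + 119.392 = 513.472.
∂Q/∂P_z = +3.28, so E_xy = 3.28·(36.4/513.472) ≈ 0.233.
E_xy > 0: the goods are substitutes.

0.233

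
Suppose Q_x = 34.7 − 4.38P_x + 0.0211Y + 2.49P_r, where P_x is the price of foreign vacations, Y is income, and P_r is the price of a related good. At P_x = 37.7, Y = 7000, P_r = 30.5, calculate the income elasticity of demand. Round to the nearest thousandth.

Evaluating quantity at (P_x, Y, P_r) gives Q_x = 34.7 − 4.38(37.7) + 0.0211(7000) + 2.49(30.5) = 34.7 − 165.126 + 147.7 + 75.945 = 93.219.
∂Q_x/∂Y = +0.0211, so E_I = 0.0211·(7000/93.219) ≈ 1.584.
E_I > 1: normal good (luxury).

1.584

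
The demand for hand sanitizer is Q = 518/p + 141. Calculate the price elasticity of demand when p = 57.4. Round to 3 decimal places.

-0.060

At p = 57.4, Q = 150.0244.
dQ/dp = −518/p² = −0.1572.
Point elasticity E = (dQ/dp)·(p/Q) = -0.1572 × 57.4/150.0244 ≈ -0.060.
|E| < 1, so demand is inelastic at this price.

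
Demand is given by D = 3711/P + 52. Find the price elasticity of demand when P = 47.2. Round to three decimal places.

At P = 47.2, D = 130.6229.
dD/dP = −3711/P² = −1.6657.
Point elasticity E = (dD/dP)·(P/D) = -1.6657 × 47.2/130.6229 ≈ -0.602.
|E| < 1, so demand is inelastic at this price.

-0.602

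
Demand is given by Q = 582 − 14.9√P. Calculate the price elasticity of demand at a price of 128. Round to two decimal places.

At P = 128, Q = 413.4257.
dQ/dP = −14.9/(2√P) = −14.9/(2·11.3137).
Point elasticity E = (dQ/dP)·(P/Q) = -0.6585 × 128/413.4257 ≈ -0.20.
|E| < 1, so demand is inelastic at this price.

-0.20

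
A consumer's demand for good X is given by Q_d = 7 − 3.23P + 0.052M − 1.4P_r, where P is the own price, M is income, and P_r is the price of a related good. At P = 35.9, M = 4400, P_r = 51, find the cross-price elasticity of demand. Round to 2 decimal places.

Substituting, Q_d = 7 − 3.23(35.9) + 0.052(4400) − 1.4(51) = 7 − 115.957 + 228.8 − 71.4 = 48.443.
∂Q_d/∂P_r = −1.4, so E_xy = -1.4·(51/48.443) ≈ -1.47.
E_xy < 0: the goods are complements.

-1.47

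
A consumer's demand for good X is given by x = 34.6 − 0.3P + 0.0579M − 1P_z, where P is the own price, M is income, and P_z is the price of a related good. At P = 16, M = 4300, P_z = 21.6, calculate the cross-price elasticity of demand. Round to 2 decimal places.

-0.08

Substituting, x = 34.6 − 0.3(16) + 0.0579(4300) − 1(21.6) = 34.6 − 4.8 + 248.97 − 21.6 = 257.17.
∂x/∂P_z = −1, so E_xy = -1·(21.6/257.17) ≈ -0.08.
E_xy < 0: the goods are complements.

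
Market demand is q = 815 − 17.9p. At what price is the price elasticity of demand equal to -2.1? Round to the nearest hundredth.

30.84

Set −bp/(a − bp) = −2.1 ⇒ bp = 2.1(a − bp) ⇒ bp(1+2.1) = 2.1·a.
p = 2.1·815/(17.9·3.1) ≈ 30.84.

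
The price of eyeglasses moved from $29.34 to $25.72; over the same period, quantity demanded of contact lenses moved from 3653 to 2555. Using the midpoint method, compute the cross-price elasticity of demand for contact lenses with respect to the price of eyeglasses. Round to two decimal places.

%ΔQ_x = (2555 − 3653)/[(3653+2555)/2] = -1098/3104 ≈ -0.3537.
%ΔP_y = (25.72 − 29.34)/[(29.34+25.72)/2] ≈ -0.1315.
E_xy = -0.3537/-0.1315 ≈ 2.69.
E_xy > 0, so contact lenses and eyeglasses are substitutes.

2.69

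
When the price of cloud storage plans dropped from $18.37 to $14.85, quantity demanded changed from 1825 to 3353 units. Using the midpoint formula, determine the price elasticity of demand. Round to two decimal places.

-2.78

%Δq = (3353 − 1825)/[(1825 + 3353)/2] = 1528/2589 ≈ 0.5902.
%ΔP = (14.85 − 18.37)/[(18.37 + 14.85)/2] = -3.52/16.61 ≈ -0.2119.
Arc elasticity E = %Δq/%ΔP ≈ 0.5902/-0.2119 ≈ -2.78.
|E| > 1: demand is elastic over this range.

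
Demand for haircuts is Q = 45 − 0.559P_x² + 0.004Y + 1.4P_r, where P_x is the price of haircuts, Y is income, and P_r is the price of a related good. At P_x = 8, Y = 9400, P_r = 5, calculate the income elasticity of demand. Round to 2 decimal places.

At the given point, Q = 45 − 0.559(8)² + 0.004(9400) + 1.4(5) = 45 − 35.776 + 37.6 + 7 = 53.824.
∂Q/∂Y = +0.004, so E_I = 0.004·(9400/53.824) ≈ 0.70.
E_I ∈ (0,1): normal good (necessity).

0.70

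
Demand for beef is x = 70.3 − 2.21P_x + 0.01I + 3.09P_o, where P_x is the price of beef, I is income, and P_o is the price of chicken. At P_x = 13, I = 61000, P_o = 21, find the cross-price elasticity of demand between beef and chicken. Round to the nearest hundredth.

0.09

x = 70.3 − 2.21(13) + 0.01(61000) + 3.09(21) = 70.3 − 28.73 + 610 + 64.89 = 716.46.
∂x/∂P_o = +3.09, so E_xy = 3.09·(21/716.46) ≈ 0.09.
E_xy > 0: the goods are substitutes.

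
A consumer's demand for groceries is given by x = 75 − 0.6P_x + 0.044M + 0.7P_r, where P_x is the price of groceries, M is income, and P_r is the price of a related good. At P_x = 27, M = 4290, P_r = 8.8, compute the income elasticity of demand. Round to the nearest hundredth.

First evaluate x: 75 − 0.6(27) + 0.044(4290) + 0.7(8.8) = 75 − 16.2 + 188.76 + 6.16 = 253.72.
∂x/∂M = +0.044, so E_I = 0.044·(4290/253.72) ≈ 0.74.
E_I ∈ (0,1): normal good (necessity).

0.74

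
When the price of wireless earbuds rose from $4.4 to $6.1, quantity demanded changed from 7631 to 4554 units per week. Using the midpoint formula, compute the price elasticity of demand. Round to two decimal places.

-1.56

%ΔQ = (4554 − 7631)/[(7631 + 4554)/2] = -3077/6092.5 ≈ -0.5050.
%Δp = (6.1 − 4.4)/[(4.4 + 6.1)/2] = 1.7/5.25 ≈ 0.3238.
Arc elasticity E = %ΔQ/%Δp ≈ -0.5050/0.3238 ≈ -1.56.
|E| > 1: demand is elastic over this range.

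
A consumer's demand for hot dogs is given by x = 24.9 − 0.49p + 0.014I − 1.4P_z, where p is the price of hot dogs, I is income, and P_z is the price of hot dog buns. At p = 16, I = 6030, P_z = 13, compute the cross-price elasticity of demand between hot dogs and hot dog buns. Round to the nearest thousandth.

-0.219

At the given point, x = 24.9 − 0.49(16) + 0.014(6030) − 1.4(13) = 24.9 − 7.84 + 84.42 − 18.2 = 83.28.
∂x/∂P_z = −1.4, so E_xy = -1.4·(13/83.28) ≈ -0.219.
E_xy < 0: the goods are complements.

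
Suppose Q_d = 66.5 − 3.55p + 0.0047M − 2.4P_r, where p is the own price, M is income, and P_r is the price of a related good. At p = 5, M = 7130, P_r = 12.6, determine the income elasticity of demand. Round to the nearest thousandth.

Evaluating quantity at (p, M, P_r) gives Q_d = 66.5 − 3.55(5) + 0.0047(7130) − 2.4(12.6) = 66.5 − 17.75 + 33.511 − 30.24 = 52.021.
∂Q_d/∂M = +0.0047, so E_I = 0.0047·(7130/52.021) ≈ 0.644.
E_I ∈ (0,1): normal good (necessity).

0.644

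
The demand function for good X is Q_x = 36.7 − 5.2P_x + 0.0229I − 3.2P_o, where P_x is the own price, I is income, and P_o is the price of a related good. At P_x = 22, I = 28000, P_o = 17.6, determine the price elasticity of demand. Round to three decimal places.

-0.226

Substituting, Q_x = 36.7 − 5.2(22) + 0.0229(28000) − 3.2(17.6) = 36.7 − 114.4 + 641.2 − 56.32 = 507.18.
∂Q_x/∂P_x = −5.2, so E_p = (−5.2)·(22/507.18) ≈ -0.226.
|E_p| < 1: demand is inelastic.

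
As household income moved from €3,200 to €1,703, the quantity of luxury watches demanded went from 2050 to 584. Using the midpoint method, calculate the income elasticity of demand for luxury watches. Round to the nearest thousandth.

1.823

%ΔQ = (584 − 2050)/[(2050+584)/2] = -1466/1317 ≈ -1.1131.
%ΔI = (1,703 − 3,200)/[(3,200+1,703)/2] = -1497/2451.5 ≈ -0.6106.
E_I = %ΔQ/%ΔI ≈ 1.823.
E_I > 1: normal good (luxury).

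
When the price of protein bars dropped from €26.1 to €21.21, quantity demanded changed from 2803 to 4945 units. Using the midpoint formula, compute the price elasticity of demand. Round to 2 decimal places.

%Δq = (4945 − 2803)/[(2803 + 4945)/2] = 2142/3874 ≈ 0.5529.
%Δp = (21.21 − 26.1)/[(26.1 + 21.21)/2] = -4.89/23.655 ≈ -0.2067.
Arc elasticity E = %Δq/%Δp ≈ 0.5529/-0.2067 ≈ -2.67.
|E| > 1: demand is elastic over this range.

-2.67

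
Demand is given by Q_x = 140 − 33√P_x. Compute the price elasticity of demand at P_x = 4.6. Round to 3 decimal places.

At P_x = 4.6, Q_x = 69.2229.
dQ_x/dP_x = −33/(2√P_x) = −33/(2·2.1448).
Point elasticity E = (dQ_x/dP_x)·(P_x/Q_x) = -7.6932 × 4.6/69.2229 ≈ -0.511.
|E| < 1, so demand is inelastic at this price.

-0.511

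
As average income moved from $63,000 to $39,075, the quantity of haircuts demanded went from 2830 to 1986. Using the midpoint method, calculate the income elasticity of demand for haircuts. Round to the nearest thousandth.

0.748

%ΔQ = (1986 − 2830)/[(2830+1986)/2] = -844/2408 ≈ -0.3505.
%ΔY = (39,075 − 63,000)/[(63,000+39,075)/2] = -23925/51037.5 ≈ -0.4688.
E_I = %ΔQ/%ΔY ≈ 0.748.
E_I ∈ (0,1): normal good (necessity).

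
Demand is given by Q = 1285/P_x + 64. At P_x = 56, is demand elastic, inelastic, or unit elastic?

At P_x = 56, Q = 86.9464.
dQ/dP_x = −1285/P_x² = −0.4098.
Point elasticity E = (dQ/dP_x)·(P_x/Q) = -0.4098 × 56/86.9464 ≈ -0.264.
|E| ≈ 0.264 < 1, so demand is inelastic.

inelastic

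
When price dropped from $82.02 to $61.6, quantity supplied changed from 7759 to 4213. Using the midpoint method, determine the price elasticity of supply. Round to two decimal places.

2.08

%ΔQ = (4213 − 7759)/[(7759 + 4213)/2] = -3546/5986 ≈ -0.5924.
%ΔP = (61.6 − 82.02)/[(82.02 + 61.6)/2] = -20.42/71.81 ≈ -0.2844.
Arc elasticity E = %ΔQ/%ΔP ≈ -0.5924/-0.2844 ≈ 2.08.
|E| > 1: supply is elastic over this range.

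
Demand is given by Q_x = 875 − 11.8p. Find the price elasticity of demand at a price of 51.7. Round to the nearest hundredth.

At p = 51.7, Q_x = 264.94.
dQ_x/dp = −11.8.
Point elasticity E = (dQ_x/dp)·(p/Q_x) = -11.8 × 51.7/264.94 ≈ -2.30.
|E| > 1, so demand is elastic at this price.

-2.30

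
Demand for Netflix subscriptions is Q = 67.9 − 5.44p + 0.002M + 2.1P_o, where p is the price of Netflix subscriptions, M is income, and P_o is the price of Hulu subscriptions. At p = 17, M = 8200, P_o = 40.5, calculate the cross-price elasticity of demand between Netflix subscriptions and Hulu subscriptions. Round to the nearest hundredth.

Evaluating quantity at (p, M, P_o) gives Q = 67.9 − 5.44(17) + 0.002(8200) + 2.1(40.5) = 67.9 − 92.48 + 16.4 + 85.05 = 76.87.
∂Q/∂P_o = +2.1, so E_xy = 2.1·(40.5/76.87) ≈ 1.11.
E_xy > 0: the goods are substitutes.

1.11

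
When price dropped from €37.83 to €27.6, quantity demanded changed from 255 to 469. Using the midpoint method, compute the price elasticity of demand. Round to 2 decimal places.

-1.89

%Δq = (469 − 255)/[(255 + 469)/2] = 214/362 ≈ 0.5912.
%ΔP = (27.6 − 37.83)/[(37.83 + 27.6)/2] = -10.23/32.715 ≈ -0.3127.
Arc elasticity E = %Δq/%ΔP ≈ 0.5912/-0.3127 ≈ -1.89.
|E| > 1: demand is elastic over this range.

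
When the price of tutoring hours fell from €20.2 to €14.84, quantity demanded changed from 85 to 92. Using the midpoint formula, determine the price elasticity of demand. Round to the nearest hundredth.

%Δq = (92 − 85)/[(85 + 92)/2] = 7/88.5 ≈ 0.0791.
%Δp = (14.84 − 20.2)/[(20.2 + 14.84)/2] = -5.36/17.52 ≈ -0.3059.
Arc elasticity E = %Δq/%Δp ≈ 0.0791/-0.3059 ≈ -0.26.
|E| < 1: demand is inelastic over this range.

-0.26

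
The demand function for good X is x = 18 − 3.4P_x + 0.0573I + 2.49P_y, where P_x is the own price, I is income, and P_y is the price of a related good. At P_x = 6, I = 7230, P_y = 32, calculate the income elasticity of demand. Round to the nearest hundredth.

Substituting, x = 18 − 3.4(6) + 0.0573(7230) + 2.49(32) = 18 − 20.4 + 414.279 + 79.68 = 491.559.
∂x/∂I = +0.0573, so E_I = 0.0573·(7230/491.559) ≈ 0.84.
E_I ∈ (0,1): normal good (necessity).

0.84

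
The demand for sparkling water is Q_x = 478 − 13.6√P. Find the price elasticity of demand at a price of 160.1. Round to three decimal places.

At P = 160.1, Q_x = 305.9183.
dQ_x/dP = −13.6/(2√P) = −13.6/(2·12.6531).
Point elasticity E = (dQ_x/dP)·(P/Q_x) = -0.5374 × 160.1/305.9183 ≈ -0.281.
|E| < 1, so demand is inelastic at this price.

-0.281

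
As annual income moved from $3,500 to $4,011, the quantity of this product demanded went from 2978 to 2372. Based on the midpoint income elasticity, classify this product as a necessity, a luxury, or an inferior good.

inferior

%ΔQ = (2372 − 2978)/[(2978+2372)/2] = -606/2675 ≈ -0.2265.
%ΔM = (4,011 − 3,500)/[(3,500+4,011)/2] = 511/3755.5 ≈ 0.1361.
E_I = %ΔQ/%ΔM ≈ -1.665.
E_I < 0: inferior good.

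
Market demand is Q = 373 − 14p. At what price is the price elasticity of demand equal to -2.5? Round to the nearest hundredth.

19.03

Set −bp/(a − bp) = −2.5 ⇒ bp = 2.5(a − bp) ⇒ bp(1+2.5) = 2.5·a.
p = 2.5·373/(14·3.5) ≈ 19.03.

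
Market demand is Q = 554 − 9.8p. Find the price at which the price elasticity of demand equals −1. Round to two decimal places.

For linear demand Q = a − bp, E = −bp/(a − bp). |E| = 1 ⇒ bp = a − bp ⇒ p = a/(2b).
p = 554/(2·9.8) ≈ 28.27.

28.27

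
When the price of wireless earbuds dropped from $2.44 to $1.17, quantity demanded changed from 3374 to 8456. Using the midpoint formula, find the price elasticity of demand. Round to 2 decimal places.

-1.22

%ΔQ = (8456 − 3374)/[(3374 + 8456)/2] = 5082/5915 ≈ 0.8592.
%ΔP = (1.17 − 2.44)/[(2.44 + 1.17)/2] = -1.27/1.805 ≈ -0.7036.
Arc elasticity E = %ΔQ/%ΔP ≈ 0.8592/-0.7036 ≈ -1.22.
|E| > 1: demand is elastic over this range.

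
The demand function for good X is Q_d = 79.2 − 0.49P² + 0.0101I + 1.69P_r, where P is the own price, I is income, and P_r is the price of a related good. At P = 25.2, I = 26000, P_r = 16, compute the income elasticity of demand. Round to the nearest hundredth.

Evaluating quantity at (P, I, P_r) gives Q_d = 79.2 − 0.49(25.2)² + 0.0101(26000) + 1.69(16) = 79.2 − 311.1696 + 262.6 + 27.04 = 57.6704.
∂Q_d/∂I = +0.0101, so E_I = 0.0101·(26000/57.6704) ≈ 4.55.
E_I > 1: normal good (luxury).

4.55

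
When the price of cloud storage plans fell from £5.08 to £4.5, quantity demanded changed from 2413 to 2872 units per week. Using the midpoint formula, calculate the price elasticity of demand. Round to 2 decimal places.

%Δq = (2872 − 2413)/[(2413 + 2872)/2] = 459/2642.5 ≈ 0.1737.
%ΔP = (4.5 − 5.08)/[(5.08 + 4.5)/2] = -0.58/4.79 ≈ -0.1211.
Arc elasticity E = %Δq/%ΔP ≈ 0.1737/-0.1211 ≈ -1.43.
|E| > 1: demand is elastic over this range.

-1.43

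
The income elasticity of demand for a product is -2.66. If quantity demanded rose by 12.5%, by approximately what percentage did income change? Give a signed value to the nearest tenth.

%ΔQ ≈ E × %ΔI ⇒ %ΔI = %ΔQ / E = (12.5%)/(-2.66) ≈ -4.7%.

-4.7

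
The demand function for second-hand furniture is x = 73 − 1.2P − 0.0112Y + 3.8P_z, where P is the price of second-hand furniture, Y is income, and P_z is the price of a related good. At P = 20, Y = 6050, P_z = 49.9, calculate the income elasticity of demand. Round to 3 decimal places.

Substituting, x = 73 − 1.2(20) − 0.0112(6050) + 3.8(49.9) = 73 − 24 − 67.76 + 189.62 = 170.86.
∂x/∂Y = −0.0112, so E_I = -0.0112·(6050/170.86) ≈ -0.397.
E_I < 0: inferior good.

-0.397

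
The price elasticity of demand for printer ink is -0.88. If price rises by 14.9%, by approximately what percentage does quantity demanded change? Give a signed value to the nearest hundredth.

%ΔQ ≈ E × %ΔP = (-0.88) × (14.9%) ≈ -13.11%.

-13.11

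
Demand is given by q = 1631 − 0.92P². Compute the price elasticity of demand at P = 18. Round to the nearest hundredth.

At P = 18, q = 1332.92.
dq/dP = −2·0.92·P = −33.12.
Point elasticity E = (dq/dP)·(P/q) = -33.12 × 18/1332.92 ≈ -0.45.
|E| < 1, so demand is inelastic at this price.

-0.45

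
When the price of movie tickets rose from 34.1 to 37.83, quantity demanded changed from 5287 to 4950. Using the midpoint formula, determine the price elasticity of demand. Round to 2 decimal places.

%Δq = (4950 − 5287)/[(5287 + 4950)/2] = -337/5118.5 ≈ -0.0658.
%Δp = (37.83 − 34.1)/[(34.1 + 37.83)/2] = 3.73/35.965 ≈ 0.1037.
Arc elasticity E = %Δq/%Δp ≈ -0.0658/0.1037 ≈ -0.63.
|E| < 1: demand is inelastic over this range.

-0.63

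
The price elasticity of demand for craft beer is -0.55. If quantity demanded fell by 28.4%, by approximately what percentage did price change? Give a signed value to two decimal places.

%ΔQ ≈ E × %ΔP ⇒ %ΔP = %ΔQ / E = (-28.4%)/(-0.55) ≈ 51.64%.

51.64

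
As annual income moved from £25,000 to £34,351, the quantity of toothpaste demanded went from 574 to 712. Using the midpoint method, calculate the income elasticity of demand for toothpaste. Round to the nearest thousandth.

%ΔQ = (712 − 574)/[(574+712)/2] = 138/643 ≈ 0.2146.
%ΔY = (34,351 − 25,000)/[(25,000+34,351)/2] = 9351/29675.5 ≈ 0.3151.
E_I = %ΔQ/%ΔY ≈ 0.681.
E_I ∈ (0,1): normal good (necessity).

0.681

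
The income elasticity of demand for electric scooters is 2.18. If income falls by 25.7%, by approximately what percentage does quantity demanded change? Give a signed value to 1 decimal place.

%ΔQ ≈ E × %ΔI = (2.18) × (-25.7%) ≈ -56.0%.

-56.0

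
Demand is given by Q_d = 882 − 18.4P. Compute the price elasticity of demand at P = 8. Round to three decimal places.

At P = 8, Q_d = 734.8.
dQ_d/dP = −18.4.
Point elasticity E = (dQ_d/dP)·(P/Q_d) = -18.4 × 8/734.8 ≈ -0.200.
|E| < 1, so demand is inelastic at this price.

-0.200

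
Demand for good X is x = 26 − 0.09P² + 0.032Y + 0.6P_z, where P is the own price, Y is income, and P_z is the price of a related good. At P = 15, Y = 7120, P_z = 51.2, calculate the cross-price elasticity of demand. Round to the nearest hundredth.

x = 26 − 0.09(15)² + 0.032(7120) + 0.6(51.2) = 26 − 20.25 + 227.84 + 30.72 = 264.31.
∂x/∂P_z = +0.6, so E_xy = 0.6·(51.2/264.31) ≈ 0.12.
E_xy > 0: the goods are substitutes.

0.12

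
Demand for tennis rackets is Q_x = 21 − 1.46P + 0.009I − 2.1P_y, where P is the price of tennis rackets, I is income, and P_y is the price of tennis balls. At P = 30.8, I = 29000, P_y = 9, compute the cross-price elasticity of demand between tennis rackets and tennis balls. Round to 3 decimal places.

At the given point, Q_x = 21 − 1.46(30.8) + 0.009(29000) − 2.1(9) = 21 − 44.968 + 261 − 18.9 = 218.132.
∂Q_x/∂P_y = −2.1, so E_xy = -2.1·(9/218.132) ≈ -0.087.
E_xy < 0: the goods are complements.

-0.087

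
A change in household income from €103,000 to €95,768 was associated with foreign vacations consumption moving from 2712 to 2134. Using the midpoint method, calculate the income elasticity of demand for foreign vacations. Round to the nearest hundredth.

%ΔQ = (2134 − 2712)/[(2712+2134)/2] = -578/2423 ≈ -0.2385.
%ΔI = (95,768 − 103,000)/[(103,000+95,768)/2] = -7232/99384 ≈ -0.0728.
E_I = %ΔQ/%ΔI ≈ 3.28.
E_I > 1: normal good (luxury).

3.28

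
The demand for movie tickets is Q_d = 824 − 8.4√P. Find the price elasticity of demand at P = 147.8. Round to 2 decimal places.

At P = 147.8, Q_d = 721.8787.
dQ_d/dP = −8.4/(2√P) = −8.4/(2·12.1573).
Point elasticity E = (dQ_d/dP)·(P/Q_d) = -0.3455 × 147.8/721.8787 ≈ -0.07.
|E| < 1, so demand is inelastic at this price.

-0.07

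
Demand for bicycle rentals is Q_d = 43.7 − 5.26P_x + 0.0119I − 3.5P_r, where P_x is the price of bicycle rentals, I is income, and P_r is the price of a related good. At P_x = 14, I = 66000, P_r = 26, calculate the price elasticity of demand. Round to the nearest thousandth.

-0.111

First evaluate Q_d: 43.7 − 5.26(14) + 0.0119(66000) − 3.5(26) = 43.7 − 73.64 + 785.4 − 91 = 664.46.
∂Q_d/∂P_x = −5.26, so E_p = (−5.26)·(14/664.46) ≈ -0.111.
|E_p| < 1: demand is inelastic.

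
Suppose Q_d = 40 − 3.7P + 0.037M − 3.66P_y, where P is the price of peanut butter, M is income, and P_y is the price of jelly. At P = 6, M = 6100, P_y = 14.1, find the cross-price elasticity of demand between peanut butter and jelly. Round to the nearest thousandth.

-0.269

Q_d = 40 − 3.7(6) + 0.037(6100) − 3.66(14.1) = 40 − 22.2 + 225.7 − 51.606 = 191.894.
∂Q_d/∂P_y = −3.66, so E_xy = -3.66·(14.1/191.894) ≈ -0.269.
E_xy < 0: the goods are complements.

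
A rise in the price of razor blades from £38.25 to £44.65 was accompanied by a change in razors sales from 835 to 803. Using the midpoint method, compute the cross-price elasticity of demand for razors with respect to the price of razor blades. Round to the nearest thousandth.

-0.253

%ΔQ_x = (803 − 835)/[(835+803)/2] = -32/819 ≈ -0.0391.
%ΔP_y = (44.65 − 38.25)/[(38.25+44.65)/2] ≈ 0.1544.
E_xy = -0.0391/0.1544 ≈ -0.253.
E_xy < 0, so razors and razor blades are complements.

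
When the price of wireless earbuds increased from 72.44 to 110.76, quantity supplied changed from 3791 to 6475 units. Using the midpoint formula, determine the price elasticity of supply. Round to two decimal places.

1.25

%Δq = (6475 − 3791)/[(3791 + 6475)/2] = 2684/5133 ≈ 0.5229.
%Δp = (110.76 − 72.44)/[(72.44 + 110.76)/2] = 38.32/91.6 ≈ 0.4183.
Arc elasticity E = %Δq/%Δp ≈ 0.5229/0.4183 ≈ 1.25.
|E| > 1: supply is elastic over this range.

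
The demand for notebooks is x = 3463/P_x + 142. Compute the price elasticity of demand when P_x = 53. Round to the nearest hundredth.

At P_x = 53, x = 207.3396.
dx/dP_x = −3463/P_x² = −1.2328.
Point elasticity E = (dx/dP_x)·(P_x/x) = -1.2328 × 53/207.3396 ≈ -0.32.
|E| < 1, so demand is inelastic at this price.

-0.32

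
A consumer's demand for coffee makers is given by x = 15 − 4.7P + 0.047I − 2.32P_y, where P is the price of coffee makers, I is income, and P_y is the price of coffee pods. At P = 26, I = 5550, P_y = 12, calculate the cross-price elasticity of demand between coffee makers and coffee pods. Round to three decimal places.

First evaluate x: 15 − 4.7(26) + 0.047(5550) − 2.32(12) = 15 − 122.2 + 260.85 − 27.84 = 125.81.
∂x/∂P_y = −2.32, so E_xy = -2.32·(12/125.81) ≈ -0.221.
E_xy < 0: the goods are complements.

-0.221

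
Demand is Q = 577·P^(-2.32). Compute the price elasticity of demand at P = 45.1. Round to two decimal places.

-2.32

For a Cobb–Douglas (constant-elasticity) form Q = A·P^α·…, the elasticity with respect to P equals the exponent α at every point.
Here the exponent on P is -2.32, so the price elasticity of demand is -2.32.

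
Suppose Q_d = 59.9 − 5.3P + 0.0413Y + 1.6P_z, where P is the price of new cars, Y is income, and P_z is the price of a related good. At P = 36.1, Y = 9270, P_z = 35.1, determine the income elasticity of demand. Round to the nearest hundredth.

1.24

At the given point, Q_d = 59.9 − 5.3(36.1) + 0.0413(9270) + 1.6(35.1) = 59.9 − 191.33 + 382.851 + 56.16 = 307.581.
∂Q_d/∂Y = +0.0413, so E_I = 0.0413·(9270/307.581) ≈ 1.24.
E_I > 1: normal good (luxury).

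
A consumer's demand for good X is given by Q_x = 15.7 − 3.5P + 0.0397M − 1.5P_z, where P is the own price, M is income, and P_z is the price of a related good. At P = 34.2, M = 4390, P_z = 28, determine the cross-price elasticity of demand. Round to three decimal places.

Substituting, Q_x = 15.7 − 3.5(34.2) + 0.0397(4390) − 1.5(28) = 15.7 − 119.7 + 174.283 − 42 = 28.283.
∂Q_x/∂P_z = −1.5, so E_xy = -1.5·(28/28.283) ≈ -1.485.
E_xy < 0: the goods are complements.

-1.485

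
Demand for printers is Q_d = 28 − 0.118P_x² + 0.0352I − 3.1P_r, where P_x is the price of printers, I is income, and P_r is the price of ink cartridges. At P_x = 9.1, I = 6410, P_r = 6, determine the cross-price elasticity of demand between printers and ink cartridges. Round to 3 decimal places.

Substituting, Q_d = 28 − 0.118(9.1)² + 0.0352(6410) − 3.1(6) = 28 − 9.7716 + 225.632 − 18.6 = 225.2604.
∂Q_d/∂P_r = −3.1, so E_xy = -3.1·(6/225.2604) ≈ -0.083.
E_xy < 0: the goods are complements.

-0.083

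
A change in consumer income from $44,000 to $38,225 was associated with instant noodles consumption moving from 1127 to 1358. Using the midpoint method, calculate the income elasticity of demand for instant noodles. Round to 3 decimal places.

-1.324

%ΔQ = (1358 − 1127)/[(1127+1358)/2] = 231/1242.5 ≈ 0.1859.
%ΔI = (38,225 − 44,000)/[(44,000+38,225)/2] = -5775/41112.5 ≈ -0.1405.
E_I = %ΔQ/%ΔI ≈ -1.324.
E_I < 0: inferior good.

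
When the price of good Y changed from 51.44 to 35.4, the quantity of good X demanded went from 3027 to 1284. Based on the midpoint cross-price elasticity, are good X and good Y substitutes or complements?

substitutes

%ΔQ_x = (1284 − 3027)/[(3027+1284)/2] = -1743/2155.5 ≈ -0.8086.
%ΔP_y = (35.4 − 51.44)/[(51.44+35.4)/2] ≈ -0.3694.
E_xy = -0.8086/-0.3694 ≈ 2.189.
E_xy > 0, so the goods are substitutes.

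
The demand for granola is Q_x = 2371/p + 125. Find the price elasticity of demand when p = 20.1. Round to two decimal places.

-0.49

At p = 20.1, Q_x = 242.9602.
dQ_x/dp = −2371/p² = −5.8687.
Point elasticity E = (dQ_x/dp)·(p/Q_x) = -5.8687 × 20.1/242.9602 ≈ -0.49.
|E| < 1, so demand is inelastic at this price.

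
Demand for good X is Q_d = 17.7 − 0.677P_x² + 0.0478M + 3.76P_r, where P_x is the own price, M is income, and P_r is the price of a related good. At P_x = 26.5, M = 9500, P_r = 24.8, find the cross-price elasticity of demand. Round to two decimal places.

1.04

First evaluate Q_d: 17.7 − 0.677(26.5)² + 0.0478(9500) + 3.76(24.8) = 17.7 − 475.4233 + 454.1 + 93.248 = 89.6248.
∂Q_d/∂P_r = +3.76, so E_xy = 3.76·(24.8/89.6248) ≈ 1.04.
E_xy > 0: the goods are substitutes.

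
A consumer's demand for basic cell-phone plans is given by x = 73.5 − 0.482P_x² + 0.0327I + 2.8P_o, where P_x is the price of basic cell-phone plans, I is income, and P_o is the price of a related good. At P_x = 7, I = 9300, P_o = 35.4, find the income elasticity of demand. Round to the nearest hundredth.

First evaluate x: 73.5 − 0.482(7)² + 0.0327(9300) + 2.8(35.4) = 73.5 − 23.618 + 304.11 + 99.12 = 453.112.
∂x/∂I = +0.0327, so E_I = 0.0327·(9300/453.112) ≈ 0.67.
E_I ∈ (0,1): normal good (necessity).

0.67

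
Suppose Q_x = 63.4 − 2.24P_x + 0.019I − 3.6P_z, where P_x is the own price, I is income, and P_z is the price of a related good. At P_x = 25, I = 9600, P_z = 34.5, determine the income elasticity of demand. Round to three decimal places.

Q_x = 63.4 − 2.24(25) + 0.019(9600) − 3.6(34.5) = 63.4 − 56 + 182.4 − 124.2 = 65.6.
∂Q_x/∂I = +0.019, so E_I = 0.019·(9600/65.6) ≈ 2.780.
E_I > 1: normal good (luxury).

2.780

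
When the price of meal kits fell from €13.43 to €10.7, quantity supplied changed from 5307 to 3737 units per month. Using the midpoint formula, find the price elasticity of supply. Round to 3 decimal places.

1.534

%Δq = (3737 − 5307)/[(5307 + 3737)/2] = -1570/4522 ≈ -0.3472.
%Δp = (10.7 − 13.43)/[(13.43 + 10.7)/2] = -2.73/12.065 ≈ -0.2263.
Arc elasticity E = %Δq/%Δp ≈ -0.3472/-0.2263 ≈ 1.534.
|E| > 1: supply is elastic over this range.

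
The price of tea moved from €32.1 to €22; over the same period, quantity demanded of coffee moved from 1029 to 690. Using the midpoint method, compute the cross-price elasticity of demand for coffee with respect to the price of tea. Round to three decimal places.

%ΔQ_x = (690 − 1029)/[(1029+690)/2] = -339/859.5 ≈ -0.3944.
%ΔP_y = (22 − 32.1)/[(32.1+22)/2] ≈ -0.3734.
E_xy = -0.3944/-0.3734 ≈ 1.056.
E_xy > 0, so coffee and tea are substitutes.

1.056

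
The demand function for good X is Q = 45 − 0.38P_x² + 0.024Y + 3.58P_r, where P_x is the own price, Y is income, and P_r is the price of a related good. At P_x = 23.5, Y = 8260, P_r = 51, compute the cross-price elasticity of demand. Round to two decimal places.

0.85

Q = 45 − 0.38(23.5)² + 0.024(8260) + 3.58(51) = 45 − 209.855 + 198.24 + 182.58 = 215.965.
∂Q/∂P_r = +3.58, so E_xy = 3.58·(51/215.965) ≈ 0.85.
E_xy > 0: the goods are substitutes.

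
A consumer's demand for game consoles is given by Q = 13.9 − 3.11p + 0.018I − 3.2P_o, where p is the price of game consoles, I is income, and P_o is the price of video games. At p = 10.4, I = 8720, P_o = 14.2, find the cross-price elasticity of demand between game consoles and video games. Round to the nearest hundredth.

-0.49

Substituting, Q = 13.9 − 3.11(10.4) + 0.018(8720) − 3.2(14.2) = 13.9 − 32.344 + 156.96 − 45.44 = 93.076.
∂Q/∂P_o = −3.2, so E_xy = -3.2·(14.2/93.076) ≈ -0.49.
E_xy < 0: the goods are complements.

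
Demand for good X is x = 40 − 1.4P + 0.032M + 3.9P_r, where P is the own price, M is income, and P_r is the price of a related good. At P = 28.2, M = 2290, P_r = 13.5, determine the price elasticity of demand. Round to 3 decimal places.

-0.312

First evaluate x: 40 − 1.4(28.2) + 0.032(2290) + 3.9(13.5) = 40 − 39.48 + 73.28 + 52.65 = 126.45.
∂x/∂P = −1.4, so E_p = (−1.4)·(28.2/126.45) ≈ -0.312.
|E_p| < 1: demand is inelastic.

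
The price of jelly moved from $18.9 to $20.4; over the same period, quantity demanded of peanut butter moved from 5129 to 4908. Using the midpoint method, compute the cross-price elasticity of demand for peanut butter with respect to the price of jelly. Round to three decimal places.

-0.577

%ΔQ_x = (4908 − 5129)/[(5129+4908)/2] = -221/5018.5 ≈ -0.0440.
%ΔP_y = (20.4 − 18.9)/[(18.9+20.4)/2] ≈ 0.0763.
E_xy = -0.0440/0.0763 ≈ -0.577.
E_xy < 0, so peanut butter and jelly are complements.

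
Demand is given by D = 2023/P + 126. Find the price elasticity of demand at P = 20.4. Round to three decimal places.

-0.440

At P = 20.4, D = 225.1667.
dD/dP = −2023/P² = −4.8611.
Point elasticity E = (dD/dP)·(P/D) = -4.8611 × 20.4/225.1667 ≈ -0.440.
|E| < 1, so demand is inelastic at this price.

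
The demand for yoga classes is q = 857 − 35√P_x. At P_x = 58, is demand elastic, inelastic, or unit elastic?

At P_x = 58, q = 590.4479.
dq/dP_x = −35/(2√P_x) = −35/(2·7.6158).
Point elasticity E = (dq/dP_x)·(P_x/q) = -2.2979 × 58/590.4479 ≈ -0.226.
|E| ≈ 0.226 < 1, so demand is inelastic.

inelastic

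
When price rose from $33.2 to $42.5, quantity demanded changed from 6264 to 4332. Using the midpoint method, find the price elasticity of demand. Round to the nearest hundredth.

%ΔQ = (4332 − 6264)/[(6264 + 4332)/2] = -1932/5298 ≈ -0.3647.
%ΔP = (42.5 − 33.2)/[(33.2 + 42.5)/2] = 9.3/37.85 ≈ 0.2457.
Arc elasticity E = %ΔQ/%ΔP ≈ -0.3647/0.2457 ≈ -1.48.
|E| > 1: demand is elastic over this range.

-1.48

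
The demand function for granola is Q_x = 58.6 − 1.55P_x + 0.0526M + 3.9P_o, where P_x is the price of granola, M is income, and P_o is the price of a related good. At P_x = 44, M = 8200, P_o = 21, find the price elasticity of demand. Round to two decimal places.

-0.14

Evaluating quantity at (P_x, M, P_o) gives Q_x = 58.6 − 1.55(44) + 0.0526(8200) + 3.9(21) = 58.6 − 68.2 + 431.32 + 81.9 = 503.62.
∂Q_x/∂P_x = −1.55, so E_p = (−1.55)·(44/503.62) ≈ -0.14.
|E_p| < 1: demand is inelastic.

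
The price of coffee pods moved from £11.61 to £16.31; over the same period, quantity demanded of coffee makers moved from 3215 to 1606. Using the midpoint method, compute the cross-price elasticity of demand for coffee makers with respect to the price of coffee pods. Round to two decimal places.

-1.98

%ΔQ_x = (1606 − 3215)/[(3215+1606)/2] = -1609/2410.5 ≈ -0.6675.
%ΔP_y = (16.31 − 11.61)/[(11.61+16.31)/2] ≈ 0.3367.
E_xy = -0.6675/0.3367 ≈ -1.98.
E_xy < 0, so coffee makers and coffee pods are complements.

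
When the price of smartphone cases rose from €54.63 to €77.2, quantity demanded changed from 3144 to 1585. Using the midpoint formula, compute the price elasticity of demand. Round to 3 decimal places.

-1.926

%ΔQ = (1585 − 3144)/[(3144 + 1585)/2] = -1559/2364.5 ≈ -0.6593.
%Δp = (77.2 − 54.63)/[(54.63 + 77.2)/2] = 22.57/65.915 ≈ 0.3424.
Arc elasticity E = %ΔQ/%Δp ≈ -0.6593/0.3424 ≈ -1.926.
|E| > 1: demand is elastic over this range.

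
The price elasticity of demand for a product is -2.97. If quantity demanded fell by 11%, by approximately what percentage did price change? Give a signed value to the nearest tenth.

%ΔQ ≈ E × %ΔP ⇒ %ΔP = %ΔQ / E = (-11%)/(-2.97) ≈ 3.7%.

3.7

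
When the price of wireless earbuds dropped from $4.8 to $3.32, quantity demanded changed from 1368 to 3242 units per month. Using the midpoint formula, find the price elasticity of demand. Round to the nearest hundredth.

-2.23

%Δq = (3242 − 1368)/[(1368 + 3242)/2] = 1874/2305 ≈ 0.8130.
%ΔP = (3.32 − 4.8)/[(4.8 + 3.32)/2] = -1.48/4.06 ≈ -0.3645.
Arc elasticity E = %Δq/%ΔP ≈ 0.8130/-0.3645 ≈ -2.23.
|E| > 1: demand is elastic over this range.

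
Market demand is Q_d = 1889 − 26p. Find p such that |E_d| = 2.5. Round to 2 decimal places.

Set −bp/(a − bp) = −2.5 ⇒ bp = 2.5(a − bp) ⇒ bp(1+2.5) = 2.5·a.
p = 2.5·1889/(26·3.5) ≈ 51.90.

51.90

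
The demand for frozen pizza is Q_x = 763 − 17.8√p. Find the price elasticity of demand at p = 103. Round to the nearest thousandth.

-0.155

At p = 103, Q_x = 582.3497.
dQ_x/dp = −17.8/(2√p) = −17.8/(2·10.1489).
Point elasticity E = (dQ_x/dp)·(p/Q_x) = -0.8769 × 103/582.3497 ≈ -0.155.
|E| < 1, so demand is inelastic at this price.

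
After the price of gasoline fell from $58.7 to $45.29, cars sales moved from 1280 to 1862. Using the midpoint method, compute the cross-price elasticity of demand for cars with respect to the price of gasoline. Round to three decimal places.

%ΔQ_x = (1862 − 1280)/[(1280+1862)/2] = 582/1571 ≈ 0.3705.
%ΔP_y = (45.29 − 58.7)/[(58.7+45.29)/2] ≈ -0.2579.
E_xy = 0.3705/-0.2579 ≈ -1.436.
E_xy < 0, so cars and gasoline are complements.

-1.436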